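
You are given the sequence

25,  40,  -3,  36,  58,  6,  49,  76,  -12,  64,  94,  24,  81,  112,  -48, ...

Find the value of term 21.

Taking every 3rd term gives 3 separate tracks.
Track A = 25, 36, 49, 64, 81: the squares 5², 6², 7², ….
Track B = 40, 58, 76, 94, 112: linear: a_n = 22 + 18·n.
Track C = -3, 6, -12, 24, -48: geometric with ratio -2.
Term 21 comes from track C (its 7th entry): -192.

-192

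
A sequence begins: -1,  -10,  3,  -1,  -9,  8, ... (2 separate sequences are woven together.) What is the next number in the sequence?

27

Positions 1, 3, 5, … form one subsequence and positions 2, 4, 6, … form another.
Track A = -1, 3, -9: geometric with ratio -3.
Track B = -10, -1, 8: arithmetic with common difference +9.
The 7th slot belongs to track A; its 4th term is 27.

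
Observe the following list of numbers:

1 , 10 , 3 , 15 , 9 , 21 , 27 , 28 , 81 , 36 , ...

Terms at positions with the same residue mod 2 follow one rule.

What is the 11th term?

Positions 1, 3, 5, … form one subsequence and positions 2, 4, 6, … form another.
Track A: 1, 3, 9, 27, 81. Successive powers of 3.
Track B: 10, 15, 21, 28, 36. Triangular numbers n(n+1)/2 for n = 4, 5, ….
Term 11 comes from track A (its 6th entry): 243.

243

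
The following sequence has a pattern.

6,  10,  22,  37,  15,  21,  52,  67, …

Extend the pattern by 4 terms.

28, 36, 82, 97

Positions follow the repeating pattern AABB; grouping by letter gives 2 tracks.
Track A: 6, 10, 15, 21. Triangular numbers n(n+1)/2 for n = 3, 4, ….
Track B: 22, 37, 52, 67. Linear: a_n = 7 + 15·n.
Term 9 comes from track A (its 5th entry): 28.
The 10th slot belongs to track A; its 6th term is 36.
The 11th slot belongs to track B; its 5th term is 82.
Position 12 → track B, term 6 = 97.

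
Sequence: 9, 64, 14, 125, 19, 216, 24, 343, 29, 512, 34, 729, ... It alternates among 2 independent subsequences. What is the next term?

Split by position mod 2 into 2 tracks.
Track A = 9, 14, 19, 24, 29, 34: arithmetic with common difference +5.
Track B = 64, 125, 216, 343, 512, 729: perfect cubes starting at 4³.
Position 13 falls in track A as its term 7, giving 39.

39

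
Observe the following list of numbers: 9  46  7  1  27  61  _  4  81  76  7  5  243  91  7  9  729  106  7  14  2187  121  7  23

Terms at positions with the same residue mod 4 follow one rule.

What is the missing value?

Split by position mod 4 into 4 tracks.
Track A: 9, 27, 81, 243, 729, 2187 (powers 3^2, 3^3, 3^4, …).
Track B: 46, 61, 76, 91, 106, 121 (arithmetic, step +15).
Track C: 7, ?, 7, 7, 7, 7 (always 7).
Track D: 1, 4, 5, 9, 14, 23 (each term equals the sum of the previous two).
Filling track C at index 2 by its rule yields 7.

7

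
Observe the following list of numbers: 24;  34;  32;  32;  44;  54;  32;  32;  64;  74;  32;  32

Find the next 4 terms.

Positions follow the repeating pattern AABB; grouping by letter gives 2 tracks.
Subsequence A: 24, 34, 44, 54, 64, 74 — arithmetic with common difference +10.
Subsequence B: 32, 32, 32, 32, 32, 32 — the constant sequence 32.
Term 13 comes from subsequence A (its 7th entry): 84.
Position 14 → subsequence A, term 8 = 94.
Position 15 falls in subsequence B as its term 7, giving 32.
Position 16 → subsequence B, term 8 = 32.

84, 94, 32, 32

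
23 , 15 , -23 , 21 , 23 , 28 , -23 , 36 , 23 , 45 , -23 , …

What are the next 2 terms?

55, 23

The terms cycle through 2 interleaved subsequences.
Stream A: 23, -23, 23, -23, 23, -23 — alternating ±23.
Stream B: 15, 21, 28, 36, 45 — triangular numbers n(n+1)/2 for n = 5, 6, ….
The 12th slot belongs to stream B; its 6th term is 55.
Position 13 → stream A, term 7 = 23.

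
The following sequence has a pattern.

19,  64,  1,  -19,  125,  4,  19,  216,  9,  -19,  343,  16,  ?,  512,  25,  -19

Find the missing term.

19

Split by position mod 3 into 3 tracks.
Track A: 19, -19, 19, -19, ?, -19. Alternating ±19.
Track B: 64, 125, 216, 343, 512. Perfect cubes starting at 4³.
Track C: 1, 4, 9, 16, 25. Perfect squares starting at 1².
So the missing entry in track A is 19.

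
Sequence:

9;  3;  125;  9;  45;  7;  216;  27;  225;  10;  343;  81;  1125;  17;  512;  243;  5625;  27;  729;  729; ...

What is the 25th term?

140625

Split by position mod 4 into 4 tracks.
Subsequence A: 9, 45, 225, 1125, 5625. Geometric with ratio 5.
Subsequence B: 3, 7, 10, 17, 27. Each term equals the sum of the previous two.
Subsequence C: 125, 216, 343, 512, 729. Consecutive cubes n³ from n = 5.
Subsequence D: 9, 27, 81, 243, 729. Powers of 3.
Position 25 falls in subsequence A as its term 7, giving 140625.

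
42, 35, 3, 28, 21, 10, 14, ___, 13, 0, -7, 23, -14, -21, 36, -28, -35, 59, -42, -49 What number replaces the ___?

7

The slot pattern repeats as AAB (period 3), so there are 2 interleaved tracks.
Stream A: 42, 35, 28, 21, 14, ?, 0, -7, -14, -21, -28, -35, -42, -49 (subtracting 7 each time).
Stream B: 3, 10, 13, 23, 36, 59 (a Fibonacci-like recurrence a_n = a_{n-1} + a_{n-2}).
The gap is stream A's term 6; the rule gives 7.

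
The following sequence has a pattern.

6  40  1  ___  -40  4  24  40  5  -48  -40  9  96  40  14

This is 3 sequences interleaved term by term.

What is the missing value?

The terms cycle through 3 interleaved subsequences.
Stream A = 6, ?, 24, -48, 96: a geometric progression (common ratio -2).
Stream B = 40, -40, 40, -40, 40: alternating ±40.
Stream C = 1, 4, 5, 9, 14: a Fibonacci-like recurrence a_n = a_{n-1} + a_{n-2}.
Filling stream A at index 2 by its rule yields -12.

-12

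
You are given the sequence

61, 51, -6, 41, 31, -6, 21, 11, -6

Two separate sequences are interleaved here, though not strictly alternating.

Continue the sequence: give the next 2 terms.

The slot pattern repeats as AAB (period 3), so there are 2 interleaved tracks.
Track A: 61, 51, 41, 31, 21, 11 — subtracting 10 each time.
Track B: -6, -6, -6 — constant -6.
Term 10 comes from track A (its 7th entry): 1.
Position 11 falls in track A as its term 8, giving -9.

1, -9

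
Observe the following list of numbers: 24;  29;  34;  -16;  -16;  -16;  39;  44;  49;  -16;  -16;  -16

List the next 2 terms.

Positions follow the repeating pattern AAABBB; grouping by letter gives 2 tracks.
Subsequence A: 24, 29, 34, 39, 44, 49. Linear: a_n = 19 + 5·n.
Subsequence B: -16, -16, -16, -16, -16, -16. The constant sequence -16.
The 13th slot belongs to subsequence A; its 7th term is 54.
The 14th slot belongs to subsequence A; its 8th term is 59.

54, 59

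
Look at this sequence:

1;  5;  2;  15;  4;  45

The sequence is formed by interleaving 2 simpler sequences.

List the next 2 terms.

8, 135

The terms cycle through 2 interleaved subsequences.
Track A: 1, 2, 4. Successive powers of 2.
Track B: 5, 15, 45. Geometric, ×3 each step.
The 7th slot belongs to track A; its 4th term is 8.
Position 8 → track B, term 4 = 135.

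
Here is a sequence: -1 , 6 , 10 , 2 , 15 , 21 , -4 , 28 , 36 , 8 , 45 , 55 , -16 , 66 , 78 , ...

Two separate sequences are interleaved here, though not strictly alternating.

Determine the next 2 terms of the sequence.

32, 91

The slot pattern repeats as ABB (period 3), so there are 2 interleaved tracks.
Track A is -1, 2, -4, 8, -16, which is geometric, ×-2 each step.
Track B is 6, 10, 15, 21, 28, 36, 45, 55, 66, 78, which is triangular numbers starting at T_3.
Position 16 → track A, term 6 = 32.
The 17th slot belongs to track B; its 11th term is 91.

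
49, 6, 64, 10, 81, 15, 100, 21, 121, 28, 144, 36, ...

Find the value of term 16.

Positions 1, 3, 5, … form one subsequence and positions 2, 4, 6, … form another.
Subsequence A: 49, 64, 81, 100, 121, 144 (consecutive squares n² from n = 7).
Subsequence B: 6, 10, 15, 21, 28, 36 (the triangular numbers T_3, T_4, …).
The 16th slot belongs to subsequence B; its 8th term is 55.

55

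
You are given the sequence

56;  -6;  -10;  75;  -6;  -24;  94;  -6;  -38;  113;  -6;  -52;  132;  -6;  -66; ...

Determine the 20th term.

Split by position mod 3 into 3 tracks.
Stream A is 56, 75, 94, 113, 132, which is arithmetic, step +19.
Stream B is -6, -6, -6, -6, -6, which is the constant sequence -6.
Stream C is -10, -24, -38, -52, -66, which is subtracting 14 each time.
Position 20 falls in stream B as its term 7, giving -6.

-6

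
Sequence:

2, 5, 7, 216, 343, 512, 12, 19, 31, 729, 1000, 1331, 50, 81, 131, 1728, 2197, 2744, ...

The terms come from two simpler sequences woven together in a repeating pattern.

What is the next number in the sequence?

The slot pattern repeats as AAABBB (period 6), so there are 2 interleaved tracks.
Track A = 2, 5, 7, 12, 19, 31, 50, 81, 131: a Fibonacci-like recurrence a_n = a_{n-1} + a_{n-2}.
Track B = 216, 343, 512, 729, 1000, 1331, 1728, 2197, 2744: consecutive cubes n³ from n = 6.
The 19th slot belongs to track A; its 10th term is 212.

212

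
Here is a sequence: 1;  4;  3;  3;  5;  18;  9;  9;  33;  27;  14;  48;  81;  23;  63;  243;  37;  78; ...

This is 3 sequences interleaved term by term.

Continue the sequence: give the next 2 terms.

Taking every 3rd term gives 3 separate tracks.
Track A: 1, 3, 9, 27, 81, 243 (a geometric progression (common ratio 3)).
Track B: 4, 5, 9, 14, 23, 37 (Fibonacci-style (each term is the sum of the two before it)).
Track C: 3, 18, 33, 48, 63, 78 (adding 15 each time).
Term 19 comes from track A (its 7th entry): 729.
The 20th slot belongs to track B; its 7th term is 60.

729, 60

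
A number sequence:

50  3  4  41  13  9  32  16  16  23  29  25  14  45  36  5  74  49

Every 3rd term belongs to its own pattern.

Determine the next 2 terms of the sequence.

Split by position mod 3 into 3 tracks.
Track A: 50, 41, 32, 23, 14, 5. Subtracting 9 each time.
Track B: 3, 13, 16, 29, 45, 74. Fibonacci-style (each term is the sum of the two before it).
Track C: 4, 9, 16, 25, 36, 49. The squares 2², 3², 4², ….
Term 19 comes from track A (its 7th entry): -4.
Position 20 → track B, term 7 = 119.

-4, 119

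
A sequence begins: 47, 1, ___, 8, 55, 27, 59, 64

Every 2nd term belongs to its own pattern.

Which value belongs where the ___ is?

51

Positions 1, 3, 5, … form one subsequence and positions 2, 4, 6, … form another.
Stream A: 47, ?, 55, 59 (arithmetic, step +4).
Stream B: 1, 8, 27, 64 (the cubes 1³, 2³, 3³, …).
The gap is stream A's term 2; the rule gives 51.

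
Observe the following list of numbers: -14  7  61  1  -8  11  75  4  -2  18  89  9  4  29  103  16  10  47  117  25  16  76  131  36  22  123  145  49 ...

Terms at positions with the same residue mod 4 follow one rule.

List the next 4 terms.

The terms cycle through 4 interleaved subsequences.
Track A is -14, -8, -2, 4, 10, 16, 22, which is arithmetic with common difference +6.
Track B is 7, 11, 18, 29, 47, 76, 123, which is each term equals the sum of the previous two.
Track C is 61, 75, 89, 103, 117, 131, 145, which is adding 14 each time.
Track D is 1, 4, 9, 16, 25, 36, 49, which is consecutive squares n² from n = 1.
The 29th slot belongs to track A; its 8th term is 28.
Term 30 comes from track B (its 8th entry): 199.
The 31st slot belongs to track C; its 8th term is 159.
The 32nd slot belongs to track D; its 8th term is 64.

28, 199, 159, 64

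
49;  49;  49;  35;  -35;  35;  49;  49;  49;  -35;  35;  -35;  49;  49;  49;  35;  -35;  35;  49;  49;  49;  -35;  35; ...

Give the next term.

-35

Positions follow the repeating pattern AAABBB; grouping by letter gives 2 tracks.
Track A = 49, 49, 49, 49, 49, 49, 49, 49, 49, 49, 49, 49: the constant sequence 49.
Track B = 35, -35, 35, -35, 35, -35, 35, -35, 35, -35, 35: alternating ±35.
Position 24 → track B, term 12 = -35.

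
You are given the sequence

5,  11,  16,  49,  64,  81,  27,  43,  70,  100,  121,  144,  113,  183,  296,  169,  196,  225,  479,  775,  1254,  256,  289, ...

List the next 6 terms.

Positions follow the repeating pattern AAABBB; grouping by letter gives 2 tracks.
Track A: 5, 11, 16, 27, 43, 70, 113, 183, 296, 479, 775, 1254 — Fibonacci-style (each term is the sum of the two before it).
Track B: 49, 64, 81, 100, 121, 144, 169, 196, 225, 256, 289 — consecutive squares n² from n = 7.
Position 24 → track B, term 12 = 324.
The 25th slot belongs to track A; its 13th term is 2029.
Position 26 → track A, term 14 = 3283.
Term 27 comes from track A (its 15th entry): 5312.
The 28th slot belongs to track B; its 13th term is 361.
The 29th slot belongs to track B; its 14th term is 400.

324, 2029, 3283, 5312, 361, 400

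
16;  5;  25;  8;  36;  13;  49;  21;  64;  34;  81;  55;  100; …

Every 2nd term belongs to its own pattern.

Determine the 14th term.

89

Positions 1, 3, 5, … form one subsequence and positions 2, 4, 6, … form another.
Track A: 16, 25, 36, 49, 64, 81, 100 — the squares 4², 5², 6², ….
Track B: 5, 8, 13, 21, 34, 55 — each term equals the sum of the previous two.
The 14th slot belongs to track B; its 7th term is 89.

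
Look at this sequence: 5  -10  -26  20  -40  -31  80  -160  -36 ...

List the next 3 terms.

320, -640, -41

Positions follow the repeating pattern AAB; grouping by letter gives 2 tracks.
Subsequence A: 5, -10, 20, -40, 80, -160 (geometric with ratio -2).
Subsequence B: -26, -31, -36 (arithmetic with common difference −5).
Position 10 falls in subsequence A as its term 7, giving 320.
The 11th slot belongs to subsequence A; its 8th term is -640.
Term 12 comes from subsequence B (its 4th entry): -41.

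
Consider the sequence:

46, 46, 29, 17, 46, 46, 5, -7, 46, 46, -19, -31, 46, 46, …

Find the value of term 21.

Positions follow the repeating pattern AABB; grouping by letter gives 2 tracks.
Track A: 46, 46, 46, 46, 46, 46, 46, 46 (always 46).
Track B: 29, 17, 5, -7, -19, -31 (linear: a_n = 41 − 12·n).
The 21st slot belongs to track A; its 11th term is 46.

46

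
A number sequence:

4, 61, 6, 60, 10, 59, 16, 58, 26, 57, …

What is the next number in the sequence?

Taking every 2nd term gives 2 separate tracks.
Track A is 4, 6, 10, 16, 26, which is Fibonacci-style (each term is the sum of the two before it).
Track B is 61, 60, 59, 58, 57, which is arithmetic with common difference −1.
Term 11 comes from track A (its 6th entry): 42.

42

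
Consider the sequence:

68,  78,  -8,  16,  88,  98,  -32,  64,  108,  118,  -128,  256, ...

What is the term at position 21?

168

The slot pattern repeats as AABB (period 4), so there are 2 interleaved tracks.
Subsequence A: 68, 78, 88, 98, 108, 118 (arithmetic, step +10).
Subsequence B: -8, 16, -32, 64, -128, 256 (geometric with ratio -2).
Term 21 comes from subsequence A (its 11th entry): 168.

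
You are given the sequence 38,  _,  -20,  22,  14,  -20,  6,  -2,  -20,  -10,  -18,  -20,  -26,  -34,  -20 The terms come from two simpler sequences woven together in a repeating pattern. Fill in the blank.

Positions follow the repeating pattern AAB; grouping by letter gives 2 tracks.
Track A is 38, ?, 22, 14, 6, -2, -10, -18, -26, -34, which is arithmetic, step −8.
Track B is -20, -20, -20, -20, -20, which is the constant sequence -20.
The gap is track A's term 2; the rule gives 30.

30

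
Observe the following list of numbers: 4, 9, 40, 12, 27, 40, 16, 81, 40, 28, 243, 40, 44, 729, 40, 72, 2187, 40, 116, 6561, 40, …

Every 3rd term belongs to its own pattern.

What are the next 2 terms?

Read the sequence 3 terms at a time; column i is its own pattern.
Subsequence A is 4, 12, 16, 28, 44, 72, 116, which is each term equals the sum of the previous two.
Subsequence B is 9, 27, 81, 243, 729, 2187, 6561, which is powers 3^2, 3^3, 3^4, ….
Subsequence C is 40, 40, 40, 40, 40, 40, 40, which is the constant sequence 40.
Term 22 comes from subsequence A (its 8th entry): 188.
Position 23 → subsequence B, term 8 = 19683.

188, 19683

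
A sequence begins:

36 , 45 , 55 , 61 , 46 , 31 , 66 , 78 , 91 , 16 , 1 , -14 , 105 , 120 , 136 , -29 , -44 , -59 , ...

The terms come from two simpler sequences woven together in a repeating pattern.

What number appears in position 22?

Positions follow the repeating pattern AAABBB; grouping by letter gives 2 tracks.
Track A: 36, 45, 55, 66, 78, 91, 105, 120, 136 — triangular numbers starting at T_8.
Track B: 61, 46, 31, 16, 1, -14, -29, -44, -59 — linear: a_n = 76 − 15·n.
Term 22 comes from track B (its 10th entry): -74.

-74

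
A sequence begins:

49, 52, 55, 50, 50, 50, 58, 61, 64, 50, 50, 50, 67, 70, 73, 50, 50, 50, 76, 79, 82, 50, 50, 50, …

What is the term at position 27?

91

Reading positions in blocks of 6 reveals the pattern AAABBB — 2 tracks woven together.
Track A: 49, 52, 55, 58, 61, 64, 67, 70, 73, 76, 79, 82. Linear: a_n = 46 + 3·n.
Track B: 50, 50, 50, 50, 50, 50, 50, 50, 50, 50, 50, 50. The constant sequence 50.
Term 27 comes from track A (its 15th entry): 91.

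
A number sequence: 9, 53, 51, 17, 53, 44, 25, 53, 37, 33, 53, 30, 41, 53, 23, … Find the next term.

Taking every 3rd term gives 3 separate tracks.
Track A: 9, 17, 25, 33, 41 — arithmetic with common difference +8.
Track B: 53, 53, 53, 53, 53 — constant 53.
Track C: 51, 44, 37, 30, 23 — arithmetic, step −7.
Position 16 falls in track A as its term 6, giving 49.

49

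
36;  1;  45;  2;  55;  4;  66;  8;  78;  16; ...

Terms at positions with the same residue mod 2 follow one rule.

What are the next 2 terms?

Odd-indexed and even-indexed terms follow separate rules.
Track A = 36, 45, 55, 66, 78: triangular numbers starting at T_8.
Track B = 1, 2, 4, 8, 16: successive powers of 2.
The 11th slot belongs to track A; its 6th term is 91.
Position 12 → track B, term 6 = 32.

91, 32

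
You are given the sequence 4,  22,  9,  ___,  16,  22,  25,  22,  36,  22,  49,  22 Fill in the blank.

Positions 1, 3, 5, … form one subsequence and positions 2, 4, 6, … form another.
Stream A is 4, 9, 16, 25, 36, 49, which is perfect squares starting at 2².
Stream B is 22, ?, 22, 22, 22, 22, which is constant 22.
The gap is stream B's term 2; the rule gives 22.

22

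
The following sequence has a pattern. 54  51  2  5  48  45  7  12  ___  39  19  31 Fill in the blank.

Reading positions in blocks of 4 reveals the pattern AABB — 2 tracks woven together.
Track A: 54, 51, 48, 45, ?, 39 — arithmetic, step −3.
Track B: 2, 5, 7, 12, 19, 31 — Fibonacci-style (each term is the sum of the two before it).
Filling track A at index 5 by its rule yields 42.

42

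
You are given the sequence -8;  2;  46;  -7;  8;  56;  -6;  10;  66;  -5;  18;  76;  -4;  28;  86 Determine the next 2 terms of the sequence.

-3, 46

Taking every 3rd term gives 3 separate tracks.
Track A: -8, -7, -6, -5, -4 — arithmetic, step +1.
Track B: 2, 8, 10, 18, 28 — a Fibonacci-like recurrence a_n = a_{n-1} + a_{n-2}.
Track C: 46, 56, 66, 76, 86 — adding 10 each time.
Term 16 comes from track A (its 6th entry): -3.
Position 17 falls in track B as its term 6, giving 46.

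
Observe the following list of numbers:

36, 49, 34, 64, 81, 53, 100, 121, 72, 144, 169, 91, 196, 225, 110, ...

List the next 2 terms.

Positions follow the repeating pattern AAB; grouping by letter gives 2 tracks.
Subsequence A: 36, 49, 64, 81, 100, 121, 144, 169, 196, 225. The squares 6², 7², 8², ….
Subsequence B: 34, 53, 72, 91, 110. Adding 19 each time.
The 16th slot belongs to subsequence A; its 11th term is 256.
Position 17 falls in subsequence A as its term 12, giving 289.

256, 289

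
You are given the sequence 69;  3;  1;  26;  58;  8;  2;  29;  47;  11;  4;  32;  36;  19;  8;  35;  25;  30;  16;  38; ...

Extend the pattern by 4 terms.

Taking every 4th term gives 4 separate tracks.
Subsequence A: 69, 58, 47, 36, 25. Subtracting 11 each time.
Subsequence B: 3, 8, 11, 19, 30. Each term equals the sum of the previous two.
Subsequence C: 1, 2, 4, 8, 16. Successive powers of 2.
Subsequence D: 26, 29, 32, 35, 38. Arithmetic, step +3.
Position 21 falls in subsequence A as its term 6, giving 14.
Term 22 comes from subsequence B (its 6th entry): 49.
Position 23 → subsequence C, term 6 = 32.
The 24th slot belongs to subsequence D; its 6th term is 41.

14, 49, 32, 41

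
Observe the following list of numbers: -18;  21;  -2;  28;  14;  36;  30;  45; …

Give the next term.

Odd-indexed and even-indexed terms follow separate rules.
Stream A = -18, -2, 14, 30: adding 16 each time.
Stream B = 21, 28, 36, 45: triangular numbers n(n+1)/2 for n = 6, 7, ….
The 9th slot belongs to stream A; its 5th term is 46.

46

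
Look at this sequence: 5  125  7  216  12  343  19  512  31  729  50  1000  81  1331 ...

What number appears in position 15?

131

Taking every 2nd term gives 2 separate tracks.
Stream A = 5, 7, 12, 19, 31, 50, 81: Fibonacci-style (each term is the sum of the two before it).
Stream B = 125, 216, 343, 512, 729, 1000, 1331: the cubes 5³, 6³, 7³, ….
Position 15 → stream A, term 8 = 131.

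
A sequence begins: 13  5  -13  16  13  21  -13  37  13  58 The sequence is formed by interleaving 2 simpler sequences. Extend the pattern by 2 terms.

-13, 95

The terms cycle through 2 interleaved subsequences.
Stream A: 13, -13, 13, -13, 13. Alternating ±13.
Stream B: 5, 16, 21, 37, 58. Each term equals the sum of the previous two.
Term 11 comes from stream A (its 6th entry): -13.
Term 12 comes from stream B (its 6th entry): 95.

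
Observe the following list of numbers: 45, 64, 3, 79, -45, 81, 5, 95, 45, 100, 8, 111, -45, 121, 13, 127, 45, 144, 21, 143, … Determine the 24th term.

159

Split by position mod 4: positions 1, 5, 9, … form one track, and each other residue class forms its own.
Stream A: 45, -45, 45, -45, 45 (oscillating between 45 and -45).
Stream B: 64, 81, 100, 121, 144 (consecutive squares n² from n = 8).
Stream C: 3, 5, 8, 13, 21 (Fibonacci-style (each term is the sum of the two before it)).
Stream D: 79, 95, 111, 127, 143 (linear: a_n = 63 + 16·n).
The 24th slot belongs to stream D; its 6th term is 159.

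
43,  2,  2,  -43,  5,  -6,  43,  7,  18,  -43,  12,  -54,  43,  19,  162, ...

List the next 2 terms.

-43, 31

Split by position mod 3: positions 1, 4, 7, … form one track, and each other residue class forms its own.
Track A: 43, -43, 43, -43, 43 — the oscillation 43·(−1)^(n+1).
Track B: 2, 5, 7, 12, 19 — Fibonacci-style (each term is the sum of the two before it).
Track C: 2, -6, 18, -54, 162 — multiplying by -3 each time.
Term 16 comes from track A (its 6th entry): -43.
Term 17 comes from track B (its 6th entry): 31.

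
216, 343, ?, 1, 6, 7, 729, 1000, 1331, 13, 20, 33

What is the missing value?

512

Positions follow the repeating pattern AAABBB; grouping by letter gives 2 tracks.
Track A = 216, 343, ?, 729, 1000, 1331: perfect cubes starting at 6³.
Track B = 1, 6, 7, 13, 20, 33: Fibonacci-style (each term is the sum of the two before it).
So the missing entry in track A is 512.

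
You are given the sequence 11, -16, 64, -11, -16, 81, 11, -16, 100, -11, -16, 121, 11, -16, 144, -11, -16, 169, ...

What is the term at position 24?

225

Read the sequence 3 terms at a time; column i is its own pattern.
Stream A: 11, -11, 11, -11, 11, -11 — alternating ±11.
Stream B: -16, -16, -16, -16, -16, -16 — always -16.
Stream C: 64, 81, 100, 121, 144, 169 — consecutive squares n² from n = 8.
Position 24 → stream C, term 8 = 225.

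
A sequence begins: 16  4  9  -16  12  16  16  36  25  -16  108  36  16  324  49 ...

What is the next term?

-16

The terms cycle through 3 interleaved subsequences.
Track A: 16, -16, 16, -16, 16 (alternating ±16).
Track B: 4, 12, 36, 108, 324 (a geometric progression (common ratio 3)).
Track C: 9, 16, 25, 36, 49 (perfect squares starting at 3²).
Position 16 → track A, term 6 = -16.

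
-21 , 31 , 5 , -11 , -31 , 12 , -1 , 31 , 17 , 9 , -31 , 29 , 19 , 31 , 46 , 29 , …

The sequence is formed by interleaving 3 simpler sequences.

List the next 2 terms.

-31, 75

Split by position mod 3: positions 1, 4, 7, … form one track, and each other residue class forms its own.
Stream A: -21, -11, -1, 9, 19, 29 — adding 10 each time.
Stream B: 31, -31, 31, -31, 31 — the oscillation 31·(−1)^(n+1).
Stream C: 5, 12, 17, 29, 46 — each term equals the sum of the previous two.
Position 17 → stream B, term 6 = -31.
Term 18 comes from stream C (its 6th entry): 75.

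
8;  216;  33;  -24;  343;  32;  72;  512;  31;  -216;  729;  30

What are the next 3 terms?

648, 1000, 29

Read the sequence 3 terms at a time; column i is its own pattern.
Subsequence A: 8, -24, 72, -216. A geometric progression (common ratio -3).
Subsequence B: 216, 343, 512, 729. The cubes 6³, 7³, 8³, ….
Subsequence C: 33, 32, 31, 30. Linear: a_n = 34 − n.
Term 13 comes from subsequence A (its 5th entry): 648.
Position 14 falls in subsequence B as its term 5, giving 1000.
The 15th slot belongs to subsequence C; its 5th term is 29.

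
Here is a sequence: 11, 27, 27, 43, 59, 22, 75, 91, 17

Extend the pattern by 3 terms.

107, 123, 12

Reading positions in blocks of 3 reveals the pattern AAB — 2 tracks woven together.
Track A is 11, 27, 43, 59, 75, 91, which is linear: a_n = -5 + 16·n.
Track B is 27, 22, 17, which is arithmetic, step −5.
Position 10 → track A, term 7 = 107.
Term 11 comes from track A (its 8th entry): 123.
The 12th slot belongs to track B; its 4th term is 12.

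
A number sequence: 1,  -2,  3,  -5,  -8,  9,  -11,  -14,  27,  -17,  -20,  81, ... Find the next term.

-23

Positions follow the repeating pattern AAB; grouping by letter gives 2 tracks.
Track A = 1, -2, -5, -8, -11, -14, -17, -20: arithmetic with common difference −3.
Track B = 3, 9, 27, 81: powers 3^1, 3^2, 3^3, ….
Position 13 → track A, term 9 = -23.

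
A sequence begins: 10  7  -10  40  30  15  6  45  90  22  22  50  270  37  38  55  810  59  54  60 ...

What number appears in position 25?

Split by position mod 4 into 4 tracks.
Track A is 10, 30, 90, 270, 810, which is multiplying by 3 each time.
Track B is 7, 15, 22, 37, 59, which is Fibonacci-style (each term is the sum of the two before it).
Track C is -10, 6, 22, 38, 54, which is arithmetic with common difference +16.
Track D is 40, 45, 50, 55, 60, which is arithmetic, step +5.
Term 25 comes from track A (its 7th entry): 7290.

7290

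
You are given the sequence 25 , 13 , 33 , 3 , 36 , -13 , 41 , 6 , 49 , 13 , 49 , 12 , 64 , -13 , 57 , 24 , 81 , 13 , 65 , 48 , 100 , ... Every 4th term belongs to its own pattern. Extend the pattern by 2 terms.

Split by position mod 4 into 4 tracks.
Stream A is 25, 36, 49, 64, 81, 100, which is perfect squares starting at 5².
Stream B is 13, -13, 13, -13, 13, which is alternating ±13.
Stream C is 33, 41, 49, 57, 65, which is arithmetic with common difference +8.
Stream D is 3, 6, 12, 24, 48, which is multiplying by 2 each time.
Position 22 → stream B, term 6 = -13.
The 23rd slot belongs to stream C; its 6th term is 73.

-13, 73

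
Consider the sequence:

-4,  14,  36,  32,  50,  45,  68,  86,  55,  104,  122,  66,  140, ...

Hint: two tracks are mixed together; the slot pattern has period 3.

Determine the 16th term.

176

Reading positions in blocks of 3 reveals the pattern AAB — 2 tracks woven together.
Subsequence A: -4, 14, 32, 50, 68, 86, 104, 122, 140 (arithmetic, step +18).
Subsequence B: 36, 45, 55, 66 (triangular numbers n(n+1)/2 for n = 8, 9, …).
Position 16 falls in subsequence A as its term 11, giving 176.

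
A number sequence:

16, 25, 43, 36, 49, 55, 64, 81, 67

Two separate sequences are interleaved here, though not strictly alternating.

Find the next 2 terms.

100, 121

Positions follow the repeating pattern AAB; grouping by letter gives 2 tracks.
Stream A = 16, 25, 36, 49, 64, 81: the squares 4², 5², 6², ….
Stream B = 43, 55, 67: linear: a_n = 31 + 12·n.
The 10th slot belongs to stream A; its 7th term is 100.
Position 11 falls in stream A as its term 8, giving 121.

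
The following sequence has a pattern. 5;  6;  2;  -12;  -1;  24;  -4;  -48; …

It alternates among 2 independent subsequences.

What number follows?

-7

Split by position mod 2 into 2 tracks.
Track A = 5, 2, -1, -4: subtracting 3 each time.
Track B = 6, -12, 24, -48: geometric, ×-2 each step.
Position 9 → track A, term 5 = -7.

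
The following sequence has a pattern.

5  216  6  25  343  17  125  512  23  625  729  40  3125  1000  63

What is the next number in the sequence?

15625

Read the sequence 3 terms at a time; column i is its own pattern.
Track A: 5, 25, 125, 625, 3125 (geometric, ×5 each step).
Track B: 216, 343, 512, 729, 1000 (the cubes 6³, 7³, 8³, …).
Track C: 6, 17, 23, 40, 63 (each term equals the sum of the previous two).
Position 16 → track A, term 6 = 15625.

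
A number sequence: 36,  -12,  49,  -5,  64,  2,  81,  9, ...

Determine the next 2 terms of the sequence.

100, 16

Taking every 2nd term gives 2 separate tracks.
Track A = 36, 49, 64, 81: consecutive squares n² from n = 6.
Track B = -12, -5, 2, 9: arithmetic with common difference +7.
Position 9 → track A, term 5 = 100.
Position 10 falls in track B as its term 5, giving 16.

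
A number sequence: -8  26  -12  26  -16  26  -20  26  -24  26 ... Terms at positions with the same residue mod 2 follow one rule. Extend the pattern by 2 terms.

-28, 26

Split by position mod 2 into 2 tracks.
Stream A is -8, -12, -16, -20, -24, which is subtracting 4 each time.
Stream B is 26, 26, 26, 26, 26, which is the constant sequence 26.
Term 11 comes from stream A (its 6th entry): -28.
Position 12 → stream B, term 6 = 26.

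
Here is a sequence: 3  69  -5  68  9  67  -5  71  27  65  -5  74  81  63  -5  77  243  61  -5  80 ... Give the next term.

729

Split by position mod 4 into 4 tracks.
Stream A: 3, 9, 27, 81, 243 — successive powers of 3.
Stream B: 69, 67, 65, 63, 61 — arithmetic with common difference −2.
Stream C: -5, -5, -5, -5, -5 — always -5.
Stream D: 68, 71, 74, 77, 80 — adding 3 each time.
Term 21 comes from stream A (its 6th entry): 729.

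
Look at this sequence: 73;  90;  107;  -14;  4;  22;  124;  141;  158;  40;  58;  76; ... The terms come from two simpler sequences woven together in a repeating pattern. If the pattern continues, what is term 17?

112

Positions follow the repeating pattern AAABBB; grouping by letter gives 2 tracks.
Track A: 73, 90, 107, 124, 141, 158. Arithmetic with common difference +17.
Track B: -14, 4, 22, 40, 58, 76. Arithmetic with common difference +18.
Position 17 → track B, term 8 = 112.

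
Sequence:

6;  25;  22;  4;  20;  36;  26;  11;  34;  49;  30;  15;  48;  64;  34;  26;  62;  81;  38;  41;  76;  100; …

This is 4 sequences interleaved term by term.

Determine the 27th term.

46

Taking every 4th term gives 4 separate tracks.
Track A: 6, 20, 34, 48, 62, 76 — adding 14 each time.
Track B: 25, 36, 49, 64, 81, 100 — consecutive squares n² from n = 5.
Track C: 22, 26, 30, 34, 38 — adding 4 each time.
Track D: 4, 11, 15, 26, 41 — Fibonacci-style (each term is the sum of the two before it).
The 27th slot belongs to track C; its 7th term is 46.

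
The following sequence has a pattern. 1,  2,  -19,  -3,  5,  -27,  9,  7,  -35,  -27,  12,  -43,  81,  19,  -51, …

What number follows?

-243

Taking every 3rd term gives 3 separate tracks.
Stream A: 1, -3, 9, -27, 81 — geometric with ratio -3.
Stream B: 2, 5, 7, 12, 19 — Fibonacci-style (each term is the sum of the two before it).
Stream C: -19, -27, -35, -43, -51 — arithmetic with common difference −8.
The 16th slot belongs to stream A; its 6th term is -243.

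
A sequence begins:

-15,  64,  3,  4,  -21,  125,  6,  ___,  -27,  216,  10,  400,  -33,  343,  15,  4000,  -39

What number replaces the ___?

40

Read the sequence 4 terms at a time; column i is its own pattern.
Track A: -15, -21, -27, -33, -39 (subtracting 6 each time).
Track B: 64, 125, 216, 343 (perfect cubes starting at 4³).
Track C: 3, 6, 10, 15 (triangular numbers n(n+1)/2 for n = 2, 3, …).
Track D: 4, ?, 400, 4000 (a geometric progression (common ratio 10)).
So the missing entry in track D is 40.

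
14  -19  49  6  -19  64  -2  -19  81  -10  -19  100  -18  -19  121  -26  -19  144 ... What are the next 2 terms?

Taking every 3rd term gives 3 separate tracks.
Stream A: 14, 6, -2, -10, -18, -26 — linear: a_n = 22 − 8·n.
Stream B: -19, -19, -19, -19, -19, -19 — constant -19.
Stream C: 49, 64, 81, 100, 121, 144 — perfect squares starting at 7².
Position 19 falls in stream A as its term 7, giving -34.
The 20th slot belongs to stream B; its 7th term is -19.

-34, -19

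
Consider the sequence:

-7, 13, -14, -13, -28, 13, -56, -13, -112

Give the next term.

Taking every 2nd term gives 2 separate tracks.
Track A = -7, -14, -28, -56, -112: geometric, ×2 each step.
Track B = 13, -13, 13, -13: oscillating between 13 and -13.
The 10th slot belongs to track B; its 5th term is 13.

13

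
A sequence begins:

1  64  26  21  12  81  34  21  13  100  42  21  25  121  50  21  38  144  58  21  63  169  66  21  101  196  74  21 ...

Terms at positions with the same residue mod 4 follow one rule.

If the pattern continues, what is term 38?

Split by position mod 4: positions 1, 5, 9, … form one track, and each other residue class forms its own.
Subsequence A: 1, 12, 13, 25, 38, 63, 101 (each term equals the sum of the previous two).
Subsequence B: 64, 81, 100, 121, 144, 169, 196 (the squares 8², 9², 10², …).
Subsequence C: 26, 34, 42, 50, 58, 66, 74 (linear: a_n = 18 + 8·n).
Subsequence D: 21, 21, 21, 21, 21, 21, 21 (constant 21).
Position 38 falls in subsequence B as its term 10, giving 289.

289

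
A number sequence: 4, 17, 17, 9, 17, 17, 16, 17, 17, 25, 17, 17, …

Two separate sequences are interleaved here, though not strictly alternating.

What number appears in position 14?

Reading positions in blocks of 3 reveals the pattern ABB — 2 tracks woven together.
Track A is 4, 9, 16, 25, which is the squares 2², 3², 4², ….
Track B is 17, 17, 17, 17, 17, 17, 17, 17, which is constant 17.
Position 14 falls in track B as its term 9, giving 17.

17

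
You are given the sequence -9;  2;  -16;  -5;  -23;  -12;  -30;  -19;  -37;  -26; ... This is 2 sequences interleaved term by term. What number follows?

-44

Odd-indexed and even-indexed terms follow separate rules.
Track A: -9, -16, -23, -30, -37. Subtracting 7 each time.
Track B: 2, -5, -12, -19, -26. Subtracting 7 each time.
Term 11 comes from track A (its 6th entry): -44.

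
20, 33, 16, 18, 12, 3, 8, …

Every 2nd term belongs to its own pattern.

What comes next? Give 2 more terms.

-12, 4

Split by position mod 2 into 2 tracks.
Subsequence A: 20, 16, 12, 8 (subtracting 4 each time).
Subsequence B: 33, 18, 3 (arithmetic, step −15).
Position 8 falls in subsequence B as its term 4, giving -12.
Position 9 → subsequence A, term 5 = 4.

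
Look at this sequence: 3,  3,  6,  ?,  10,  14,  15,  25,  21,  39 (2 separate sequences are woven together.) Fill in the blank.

11

The terms cycle through 2 interleaved subsequences.
Track A: 3, 6, 10, 15, 21. Triangular numbers n(n+1)/2 for n = 2, 3, ….
Track B: 3, ?, 14, 25, 39. A Fibonacci-like recurrence a_n = a_{n-1} + a_{n-2}.
Filling track B at index 2 by its rule yields 11.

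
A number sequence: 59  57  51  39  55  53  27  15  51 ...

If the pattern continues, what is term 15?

-21

Positions follow the repeating pattern AABB; grouping by letter gives 2 tracks.
Stream A = 59, 57, 55, 53, 51: arithmetic with common difference −2.
Stream B = 51, 39, 27, 15: linear: a_n = 63 − 12·n.
Term 15 comes from stream B (its 7th entry): -21.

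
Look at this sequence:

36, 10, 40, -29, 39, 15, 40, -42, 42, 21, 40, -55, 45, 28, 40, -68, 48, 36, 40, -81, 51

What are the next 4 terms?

45, 40, -94, 54

Read the sequence 4 terms at a time; column i is its own pattern.
Track A is 36, 39, 42, 45, 48, 51, which is arithmetic, step +3.
Track B is 10, 15, 21, 28, 36, which is triangular numbers starting at T_4.
Track C is 40, 40, 40, 40, 40, which is the constant sequence 40.
Track D is -29, -42, -55, -68, -81, which is linear: a_n = -16 − 13·n.
The 22nd slot belongs to track B; its 6th term is 45.
Position 23 → track C, term 6 = 40.
Position 24 falls in track D as its term 6, giving -94.
The 25th slot belongs to track A; its 7th term is 54.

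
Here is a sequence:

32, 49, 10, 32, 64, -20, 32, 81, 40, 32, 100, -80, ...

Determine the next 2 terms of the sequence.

Read the sequence 3 terms at a time; column i is its own pattern.
Track A: 32, 32, 32, 32. Constant 32.
Track B: 49, 64, 81, 100. Consecutive squares n² from n = 7.
Track C: 10, -20, 40, -80. Multiplying by -2 each time.
Term 13 comes from track A (its 5th entry): 32.
Position 14 falls in track B as its term 5, giving 121.

32, 121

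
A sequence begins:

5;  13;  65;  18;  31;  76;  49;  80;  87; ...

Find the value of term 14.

547

The slot pattern repeats as AAB (period 3), so there are 2 interleaved tracks.
Subsequence A = 5, 13, 18, 31, 49, 80: a Fibonacci-like recurrence a_n = a_{n-1} + a_{n-2}.
Subsequence B = 65, 76, 87: arithmetic, step +11.
Position 14 → subsequence A, term 10 = 547.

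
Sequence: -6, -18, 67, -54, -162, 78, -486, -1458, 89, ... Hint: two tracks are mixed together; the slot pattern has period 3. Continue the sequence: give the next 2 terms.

-4374, -13122

Reading positions in blocks of 3 reveals the pattern AAB — 2 tracks woven together.
Track A: -6, -18, -54, -162, -486, -1458 — multiplying by 3 each time.
Track B: 67, 78, 89 — adding 11 each time.
Term 10 comes from track A (its 7th entry): -4374.
Position 11 falls in track A as its term 8, giving -13122.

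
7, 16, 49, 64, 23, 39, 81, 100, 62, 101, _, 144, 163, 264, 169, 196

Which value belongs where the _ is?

121

The slot pattern repeats as AABB (period 4), so there are 2 interleaved tracks.
Track A is 7, 16, 23, 39, 62, 101, 163, 264, which is Fibonacci-style (each term is the sum of the two before it).
Track B is 49, 64, 81, 100, ?, 144, 169, 196, which is consecutive squares n² from n = 7.
Track B's pattern makes the blank 121.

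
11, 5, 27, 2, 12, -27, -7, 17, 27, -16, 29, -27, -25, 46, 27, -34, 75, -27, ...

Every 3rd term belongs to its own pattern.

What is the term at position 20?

121

Split by position mod 3 into 3 tracks.
Track A: 11, 2, -7, -16, -25, -34 (arithmetic, step −9).
Track B: 5, 12, 17, 29, 46, 75 (Fibonacci-style (each term is the sum of the two before it)).
Track C: 27, -27, 27, -27, 27, -27 (alternating ±27).
Term 20 comes from track B (its 7th entry): 121.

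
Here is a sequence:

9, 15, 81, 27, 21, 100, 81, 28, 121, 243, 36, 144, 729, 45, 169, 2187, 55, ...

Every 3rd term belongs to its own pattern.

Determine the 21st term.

Read the sequence 3 terms at a time; column i is its own pattern.
Track A: 9, 27, 81, 243, 729, 2187 (multiplying by 3 each time).
Track B: 15, 21, 28, 36, 45, 55 (triangular numbers starting at T_5).
Track C: 81, 100, 121, 144, 169 (perfect squares starting at 9²).
The 21st slot belongs to track C; its 7th term is 225.

225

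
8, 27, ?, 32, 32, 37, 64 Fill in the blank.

Odd-indexed and even-indexed terms follow separate rules.
Track A is 8, ?, 32, 64, which is successive powers of 2.
Track B is 27, 32, 37, which is adding 5 each time.
The gap is track A's term 2; the rule gives 16.

16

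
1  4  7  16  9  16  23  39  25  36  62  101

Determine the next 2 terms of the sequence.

49, 64

Positions follow the repeating pattern AABB; grouping by letter gives 2 tracks.
Subsequence A: 1, 4, 9, 16, 25, 36. Consecutive squares n² from n = 1.
Subsequence B: 7, 16, 23, 39, 62, 101. A Fibonacci-like recurrence a_n = a_{n-1} + a_{n-2}.
Term 13 comes from subsequence A (its 7th entry): 49.
Position 14 falls in subsequence A as its term 8, giving 64.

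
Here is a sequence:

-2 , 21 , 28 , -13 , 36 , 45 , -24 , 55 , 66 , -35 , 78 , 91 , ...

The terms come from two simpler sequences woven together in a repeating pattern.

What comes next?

The slot pattern repeats as ABB (period 3), so there are 2 interleaved tracks.
Stream A: -2, -13, -24, -35. Arithmetic with common difference −11.
Stream B: 21, 28, 36, 45, 55, 66, 78, 91. Triangular numbers n(n+1)/2 for n = 6, 7, ….
The 13th slot belongs to stream A; its 5th term is -46.

-46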